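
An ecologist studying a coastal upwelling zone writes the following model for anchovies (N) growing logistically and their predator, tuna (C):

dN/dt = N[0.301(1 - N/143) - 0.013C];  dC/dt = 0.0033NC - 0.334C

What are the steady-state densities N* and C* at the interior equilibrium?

From dC/dt = 0 with C > 0: 0.0033N* = 0.334, so N* = 101.
Substitute into dN/dt = 0: 0.301(1 - 101/143) = 0.013C*.
The bracket is 0.292, giving C* = 0.088/0.013 = 6.77.

N* ≈ 101, C* ≈ 6.77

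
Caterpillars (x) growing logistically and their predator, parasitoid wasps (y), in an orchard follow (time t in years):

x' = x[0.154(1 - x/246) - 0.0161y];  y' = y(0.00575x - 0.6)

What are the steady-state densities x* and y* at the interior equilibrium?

From dy/dt = 0 with y > 0: 0.00575x* = 0.6, so x* = 104.
Substitute into dx/dt = 0: 0.154(1 - 104/246) = 0.0161y*.
The bracket is 0.576, giving y* = 0.0887/0.0161 = 5.51.

x* ≈ 104, y* ≈ 5.51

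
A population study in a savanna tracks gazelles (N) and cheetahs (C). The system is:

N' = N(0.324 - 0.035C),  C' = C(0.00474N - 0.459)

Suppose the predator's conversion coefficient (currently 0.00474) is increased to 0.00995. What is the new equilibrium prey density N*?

N* ≈ 46.1

At the interior fixed point, setting dC/dt = 0 with C > 0 fixes N* = (predator death rate)/(NC coefficient) — independent of the other coefficients.
With the change, N* = 0.459/0.00995 = 46.1; it falls from 96.8.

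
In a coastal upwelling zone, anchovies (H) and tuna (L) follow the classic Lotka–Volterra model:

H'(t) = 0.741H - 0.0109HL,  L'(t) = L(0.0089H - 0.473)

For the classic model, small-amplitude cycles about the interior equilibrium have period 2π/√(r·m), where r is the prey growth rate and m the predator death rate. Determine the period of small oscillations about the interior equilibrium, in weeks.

Here r = 0.741 and m = 0.473, so r·m = 0.35.
ω = √0.35 = 0.592 per week, hence T = 2π/ω ≈ 10.6 weeks.

T ≈ 10.6 weeks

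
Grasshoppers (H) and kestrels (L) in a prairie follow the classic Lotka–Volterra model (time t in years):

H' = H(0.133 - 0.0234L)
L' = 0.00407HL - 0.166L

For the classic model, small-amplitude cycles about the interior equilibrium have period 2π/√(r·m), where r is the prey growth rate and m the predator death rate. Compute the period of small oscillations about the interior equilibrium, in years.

T ≈ 42.3 years

Here r = 0.133 and m = 0.166, so r·m = 0.0221.
ω = √0.0221 = 0.149 per year, hence T = 2π/ω ≈ 42.3 years.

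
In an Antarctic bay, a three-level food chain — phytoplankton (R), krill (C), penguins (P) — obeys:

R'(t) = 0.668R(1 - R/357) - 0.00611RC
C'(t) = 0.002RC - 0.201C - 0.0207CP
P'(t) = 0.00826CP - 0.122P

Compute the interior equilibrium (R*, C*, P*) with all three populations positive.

From dP/dt = 0: 0.00826C* = 0.122, so C* = 14.8.
From dR/dt = 0: 0.668(1 - R*/357) = 0.00611·14.8, giving R* = 357·(1 - 0.135) = 309.
From dC/dt = 0: 0.002·309 - 0.201 = 0.0207P*, so P* = 0.417/0.0207 = 20.1.

R* ≈ 309, C* ≈ 14.8, P* ≈ 20.1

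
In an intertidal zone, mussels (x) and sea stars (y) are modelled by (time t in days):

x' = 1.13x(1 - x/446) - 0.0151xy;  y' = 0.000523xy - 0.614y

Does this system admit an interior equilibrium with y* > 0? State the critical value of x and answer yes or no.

Threshold x = 1170; K < 1170, so no, the predator goes extinct.

The predator equation gives dy/dt > 0 only when x > 0.614/0.000523 = 1170.
Without the predator, x → K = 446. Since 446 < 1170, the predator cannot invade.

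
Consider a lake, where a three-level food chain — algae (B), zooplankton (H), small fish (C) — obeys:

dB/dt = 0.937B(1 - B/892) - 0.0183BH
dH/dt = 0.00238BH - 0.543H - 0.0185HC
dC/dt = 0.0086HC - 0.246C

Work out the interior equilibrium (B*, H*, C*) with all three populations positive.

B* ≈ 394, H* ≈ 28.6, C* ≈ 21.3

From dC/dt = 0: 0.0086H* = 0.246, so H* = 28.6.
From dB/dt = 0: 0.937(1 - B*/892) = 0.0183·28.6, giving B* = 892·(1 - 0.559) = 394.
From dH/dt = 0: 0.00238·394 - 0.543 = 0.0185C*, so C* = 0.394/0.0185 = 21.3.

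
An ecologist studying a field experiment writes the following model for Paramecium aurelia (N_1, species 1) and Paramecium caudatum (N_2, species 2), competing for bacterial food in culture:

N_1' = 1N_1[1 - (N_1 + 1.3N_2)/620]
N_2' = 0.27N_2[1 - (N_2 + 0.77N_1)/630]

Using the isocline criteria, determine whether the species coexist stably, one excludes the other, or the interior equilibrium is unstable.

species 2 excludes species 1

Compare the nullcline intercepts: K1/α12 = 620/1.3 = 477 < K2 = 630; K2/α21 = 630/0.77 = 818 > K1 = 620.
Since the inequalities point opposite ways, species 2 can invade but species 1 cannot.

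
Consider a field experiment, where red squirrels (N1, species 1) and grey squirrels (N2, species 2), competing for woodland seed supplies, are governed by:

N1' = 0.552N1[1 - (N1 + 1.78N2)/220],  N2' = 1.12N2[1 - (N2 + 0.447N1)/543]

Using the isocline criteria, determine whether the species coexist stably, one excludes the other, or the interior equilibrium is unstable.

species 2 excludes species 1

Compare the nullcline intercepts: K1/α12 = 220/1.78 = 124 < K2 = 543; K2/α21 = 543/0.447 = 1210 > K1 = 220.
Since the inequalities point opposite ways, species 2 can invade but species 1 cannot.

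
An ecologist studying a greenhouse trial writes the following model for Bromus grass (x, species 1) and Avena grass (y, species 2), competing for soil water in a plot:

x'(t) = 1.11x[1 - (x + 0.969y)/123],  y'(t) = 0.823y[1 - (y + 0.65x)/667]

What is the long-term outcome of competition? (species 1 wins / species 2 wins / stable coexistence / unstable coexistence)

species 2 excludes species 1

Compare the nullcline intercepts: K1/α12 = 123/0.969 = 127 < K2 = 667; K2/α21 = 667/0.65 = 1030 > K1 = 123.
Since the inequalities point opposite ways, species 2 can invade but species 1 cannot.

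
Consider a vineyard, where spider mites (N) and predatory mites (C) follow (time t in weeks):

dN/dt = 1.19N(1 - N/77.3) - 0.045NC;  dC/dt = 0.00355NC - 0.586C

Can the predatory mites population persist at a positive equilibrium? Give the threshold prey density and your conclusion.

Threshold N = 165; K < 165, so no, the predator goes extinct.

The predator equation gives dC/dt > 0 only when N > 0.586/0.00355 = 165.
Without the predator, N → K = 77.3. Since 77.3 < 165, the predator cannot invade.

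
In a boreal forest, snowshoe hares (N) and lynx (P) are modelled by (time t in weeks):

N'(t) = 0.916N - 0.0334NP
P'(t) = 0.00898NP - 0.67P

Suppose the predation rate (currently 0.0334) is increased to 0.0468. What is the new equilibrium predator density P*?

P* ≈ 19.6

At the interior fixed point, setting dN/dt = 0 with N > 0 fixes P* = (prey growth rate)/(NP coefficient) — independent of the other coefficients.
With the change, P* = 0.916/0.0468 = 19.6; it falls from 27.4.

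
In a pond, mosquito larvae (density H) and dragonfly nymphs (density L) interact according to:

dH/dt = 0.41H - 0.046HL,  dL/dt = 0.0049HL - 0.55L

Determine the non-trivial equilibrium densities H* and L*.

Set dL/dt = 0 with L > 0: 0.0049H - 0.55 = 0, so H* = 0.55/0.0049 = 112.
Set dH/dt = 0 with H > 0: 0.41 - 0.046L = 0, so L* = 0.41/0.046 = 8.91.

H* ≈ 112, L* ≈ 8.91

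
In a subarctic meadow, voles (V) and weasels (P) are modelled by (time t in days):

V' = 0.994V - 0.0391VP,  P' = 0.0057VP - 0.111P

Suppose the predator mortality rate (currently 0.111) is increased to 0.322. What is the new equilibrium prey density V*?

V* ≈ 56.5

At the interior fixed point, setting dP/dt = 0 with P > 0 fixes V* = (predator death rate)/(VP coefficient) — independent of the other coefficients.
With the change, V* = 0.322/0.0057 = 56.5; it rises from 19.5.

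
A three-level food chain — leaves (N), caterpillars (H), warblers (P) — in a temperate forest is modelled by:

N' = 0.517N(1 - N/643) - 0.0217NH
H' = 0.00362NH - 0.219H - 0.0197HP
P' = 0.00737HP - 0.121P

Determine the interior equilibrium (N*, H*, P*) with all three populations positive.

N* ≈ 200, H* ≈ 16.4, P* ≈ 25.6

From dP/dt = 0: 0.00737H* = 0.121, so H* = 16.4.
From dN/dt = 0: 0.517(1 - N*/643) = 0.0217·16.4, giving N* = 643·(1 - 0.689) = 200.
From dH/dt = 0: 0.00362·200 - 0.219 = 0.0197P*, so P* = 0.505/0.0197 = 25.6.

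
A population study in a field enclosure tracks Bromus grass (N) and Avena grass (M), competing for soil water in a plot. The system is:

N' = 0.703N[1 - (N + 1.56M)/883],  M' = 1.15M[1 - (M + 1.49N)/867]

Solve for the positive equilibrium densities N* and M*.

N* ≈ 355, M* ≈ 339

Setting both brackets to zero gives the nullclines N + 1.56M = 883 and 1.49N + M = 867.
Substituting M = 867 - 1.49N into the first: N(1 - 1.56·1.49) = 883 - 1.56·867.
So N* = -470/-1.32 = 355, and then M* = 867 - 1.49·355 = 339.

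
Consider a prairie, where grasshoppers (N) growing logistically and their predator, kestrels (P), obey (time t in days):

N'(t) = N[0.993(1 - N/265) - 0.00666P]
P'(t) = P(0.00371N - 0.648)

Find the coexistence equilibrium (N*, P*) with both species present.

From dP/dt = 0 with P > 0: 0.00371N* = 0.648, so N* = 175.
Substitute into dN/dt = 0: 0.993(1 - 175/265) = 0.00666P*.
The bracket is 0.341, giving P* = 0.339/0.00666 = 50.8.

N* ≈ 175, P* ≈ 50.8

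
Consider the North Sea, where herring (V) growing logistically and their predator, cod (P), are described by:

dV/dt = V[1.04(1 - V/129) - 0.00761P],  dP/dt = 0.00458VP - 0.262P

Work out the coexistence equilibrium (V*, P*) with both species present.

V* ≈ 57.2, P* ≈ 76.1

From dP/dt = 0 with P > 0: 0.00458V* = 0.262, so V* = 57.2.
Substitute into dV/dt = 0: 1.04(1 - 57.2/129) = 0.00761P*.
The bracket is 0.557, giving P* = 0.579/0.00761 = 76.1.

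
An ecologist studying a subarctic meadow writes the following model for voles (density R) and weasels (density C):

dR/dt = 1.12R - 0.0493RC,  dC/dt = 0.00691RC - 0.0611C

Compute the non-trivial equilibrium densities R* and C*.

R* ≈ 8.84, C* ≈ 22.7

Set dC/dt = 0 with C > 0: 0.00691R - 0.0611 = 0, so R* = 0.0611/0.00691 = 8.84.
Set dR/dt = 0 with R > 0: 1.12 - 0.0493C = 0, so C* = 1.12/0.0493 = 22.7.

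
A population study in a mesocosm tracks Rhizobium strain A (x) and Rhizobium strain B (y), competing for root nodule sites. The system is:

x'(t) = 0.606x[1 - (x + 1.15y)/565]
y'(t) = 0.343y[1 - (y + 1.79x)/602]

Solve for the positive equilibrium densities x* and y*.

Setting both brackets to zero gives the nullclines x + 1.15y = 565 and 1.79x + y = 602.
Substituting y = 602 - 1.79x into the first: x(1 - 1.15·1.79) = 565 - 1.15·602.
So x* = -127/-1.06 = 120, and then y* = 602 - 1.79·120 = 387.

x* ≈ 120, y* ≈ 387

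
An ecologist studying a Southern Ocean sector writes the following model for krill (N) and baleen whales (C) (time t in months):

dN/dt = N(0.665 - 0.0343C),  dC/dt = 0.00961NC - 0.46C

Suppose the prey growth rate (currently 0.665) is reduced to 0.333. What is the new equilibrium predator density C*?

At the interior fixed point, setting dN/dt = 0 with N > 0 fixes C* = (prey growth rate)/(NC coefficient) — independent of the other coefficients.
With the change, C* = 0.333/0.0343 = 9.71; it falls from 19.4.

C* ≈ 9.71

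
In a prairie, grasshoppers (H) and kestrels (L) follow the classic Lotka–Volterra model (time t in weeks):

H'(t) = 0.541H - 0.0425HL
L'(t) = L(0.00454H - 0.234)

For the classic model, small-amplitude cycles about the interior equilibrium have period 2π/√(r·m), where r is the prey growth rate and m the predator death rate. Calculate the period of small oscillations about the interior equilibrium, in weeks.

T ≈ 17.7 weeks

Here r = 0.541 and m = 0.234, so r·m = 0.127.
ω = √0.127 = 0.356 per week, hence T = 2π/ω ≈ 17.7 weeks.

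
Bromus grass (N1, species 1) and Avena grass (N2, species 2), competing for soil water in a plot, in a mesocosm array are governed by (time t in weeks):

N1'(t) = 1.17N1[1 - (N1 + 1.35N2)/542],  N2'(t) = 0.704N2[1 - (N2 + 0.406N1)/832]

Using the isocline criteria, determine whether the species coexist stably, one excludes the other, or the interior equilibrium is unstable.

Compare the nullcline intercepts: K1/α12 = 542/1.35 = 401 < K2 = 832; K2/α21 = 832/0.406 = 2050 > K1 = 542.
Since the inequalities point opposite ways, species 2 can invade but species 1 cannot.

species 2 excludes species 1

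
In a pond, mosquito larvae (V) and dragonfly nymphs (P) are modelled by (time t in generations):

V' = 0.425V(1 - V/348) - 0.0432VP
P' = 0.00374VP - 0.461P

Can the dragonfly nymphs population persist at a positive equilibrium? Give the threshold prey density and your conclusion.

The predator equation gives dP/dt > 0 only when V > 0.461/0.00374 = 123.
Without the predator, V → K = 348. Since 348 > 123, the predator can invade and persist.

Threshold V = 123; K > 123, so yes, the predator persists.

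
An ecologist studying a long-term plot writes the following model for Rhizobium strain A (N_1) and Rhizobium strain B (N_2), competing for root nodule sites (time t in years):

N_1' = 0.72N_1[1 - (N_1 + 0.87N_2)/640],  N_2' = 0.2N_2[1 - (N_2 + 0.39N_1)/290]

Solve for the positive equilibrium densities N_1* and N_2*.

Setting both brackets to zero gives the nullclines N_1 + 0.87N_2 = 640 and 0.39N_1 + N_2 = 290.
Substituting N_2 = 290 - 0.39N_1 into the first: N_1(1 - 0.87·0.39) = 640 - 0.87·290.
So N_1* = 388/0.661 = 587, and then N_2* = 290 - 0.39·587 = 61.1.

N_1* ≈ 587, N_2* ≈ 61.1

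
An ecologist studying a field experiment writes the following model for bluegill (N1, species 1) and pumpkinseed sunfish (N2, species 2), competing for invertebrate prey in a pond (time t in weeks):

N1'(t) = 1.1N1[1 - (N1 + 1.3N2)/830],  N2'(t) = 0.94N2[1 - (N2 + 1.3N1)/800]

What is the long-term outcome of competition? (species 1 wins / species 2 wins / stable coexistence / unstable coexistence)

Compare the nullcline intercepts: K1/α12 = 830/1.3 = 638 < K2 = 800; K2/α21 = 800/1.3 = 615 < K1 = 830.
Since both are reversed, neither can invade when rare; the interior point is a saddle.

unstable coexistence (outcome depends on initial conditions)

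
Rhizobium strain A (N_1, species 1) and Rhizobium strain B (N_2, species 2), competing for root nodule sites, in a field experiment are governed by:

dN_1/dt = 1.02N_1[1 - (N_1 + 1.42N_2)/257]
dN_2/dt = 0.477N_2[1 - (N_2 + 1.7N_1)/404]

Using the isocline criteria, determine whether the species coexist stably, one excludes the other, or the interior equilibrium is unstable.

unstable coexistence (outcome depends on initial conditions)

Compare the nullcline intercepts: K1/α12 = 257/1.42 = 181 < K2 = 404; K2/α21 = 404/1.7 = 238 < K1 = 257.
Since both are reversed, neither can invade when rare; the interior point is a saddle.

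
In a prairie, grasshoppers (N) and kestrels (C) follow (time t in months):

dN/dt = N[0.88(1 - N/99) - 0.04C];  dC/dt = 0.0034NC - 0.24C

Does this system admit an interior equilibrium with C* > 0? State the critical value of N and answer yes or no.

Threshold N = 70.6; K > 70.6, so yes, the predator persists.

The predator equation gives dC/dt > 0 only when N > 0.24/0.0034 = 70.6.
Without the predator, N → K = 99. Since 99 > 70.6, the predator can invade and persist.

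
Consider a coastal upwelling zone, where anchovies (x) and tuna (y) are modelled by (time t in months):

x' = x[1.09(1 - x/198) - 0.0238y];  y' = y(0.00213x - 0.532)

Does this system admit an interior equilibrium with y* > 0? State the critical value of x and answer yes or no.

Threshold x = 250; K < 250, so no, the predator goes extinct.

The predator equation gives dy/dt > 0 only when x > 0.532/0.00213 = 250.
Without the predator, x → K = 198. Since 198 < 250, the predator cannot invade.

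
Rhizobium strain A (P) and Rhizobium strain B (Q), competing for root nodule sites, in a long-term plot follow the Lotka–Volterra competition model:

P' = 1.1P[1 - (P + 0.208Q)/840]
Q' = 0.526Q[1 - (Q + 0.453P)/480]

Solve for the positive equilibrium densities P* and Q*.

Setting both brackets to zero gives the nullclines P + 0.208Q = 840 and 0.453P + Q = 480.
Substituting Q = 480 - 0.453P into the first: P(1 - 0.208·0.453) = 840 - 0.208·480.
So P* = 740/0.906 = 817, and then Q* = 480 - 0.453·817 = 110.

P* ≈ 817, Q* ≈ 110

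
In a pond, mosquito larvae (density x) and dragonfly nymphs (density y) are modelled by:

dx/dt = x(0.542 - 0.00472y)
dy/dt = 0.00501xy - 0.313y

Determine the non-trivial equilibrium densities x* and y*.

x* ≈ 62.5, y* ≈ 115

Set dy/dt = 0 with y > 0: 0.00501x - 0.313 = 0, so x* = 0.313/0.00501 = 62.5.
Set dx/dt = 0 with x > 0: 0.542 - 0.00472y = 0, so y* = 0.542/0.00472 = 115.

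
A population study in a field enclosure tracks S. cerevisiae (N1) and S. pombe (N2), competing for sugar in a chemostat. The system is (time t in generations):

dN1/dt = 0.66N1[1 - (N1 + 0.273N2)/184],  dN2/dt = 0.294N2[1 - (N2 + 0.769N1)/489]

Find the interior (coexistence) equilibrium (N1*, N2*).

Setting both brackets to zero gives the nullclines N1 + 0.273N2 = 184 and 0.769N1 + N2 = 489.
Substituting N2 = 489 - 0.769N1 into the first: N1(1 - 0.273·0.769) = 184 - 0.273·489.
So N1* = 50.5/0.79 = 63.9, and then N2* = 489 - 0.769·63.9 = 440.

N1* ≈ 63.9, N2* ≈ 440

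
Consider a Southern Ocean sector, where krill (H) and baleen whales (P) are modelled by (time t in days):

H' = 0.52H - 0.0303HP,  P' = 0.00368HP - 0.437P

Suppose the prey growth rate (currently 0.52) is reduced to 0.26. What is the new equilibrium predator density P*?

P* ≈ 8.58

At the interior fixed point, setting dH/dt = 0 with H > 0 fixes P* = (prey growth rate)/(HP coefficient) — independent of the other coefficients.
With the change, P* = 0.26/0.0303 = 8.58; it falls from 17.2.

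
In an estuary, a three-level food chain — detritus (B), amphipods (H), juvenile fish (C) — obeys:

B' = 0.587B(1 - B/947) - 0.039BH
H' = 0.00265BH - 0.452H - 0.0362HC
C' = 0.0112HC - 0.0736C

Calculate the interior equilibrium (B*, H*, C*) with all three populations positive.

B* ≈ 534, H* ≈ 6.57, C* ≈ 26.6

From dC/dt = 0: 0.0112H* = 0.0736, so H* = 6.57.
From dB/dt = 0: 0.587(1 - B*/947) = 0.039·6.57, giving B* = 947·(1 - 0.437) = 534.
From dH/dt = 0: 0.00265·534 - 0.452 = 0.0362C*, so C* = 0.962/0.0362 = 26.6.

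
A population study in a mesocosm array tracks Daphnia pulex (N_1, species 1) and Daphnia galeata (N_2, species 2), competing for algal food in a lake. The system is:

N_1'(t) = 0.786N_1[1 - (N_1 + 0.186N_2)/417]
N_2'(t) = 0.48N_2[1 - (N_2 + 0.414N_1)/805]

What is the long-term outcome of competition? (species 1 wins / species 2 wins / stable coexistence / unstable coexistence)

stable coexistence

Compare the nullcline intercepts: K1/α12 = 417/0.186 = 2240 > K2 = 805; K2/α21 = 805/0.414 = 1940 > K1 = 417.
Since both inequalities hold, each species can invade when rare, so the interior equilibrium is stable.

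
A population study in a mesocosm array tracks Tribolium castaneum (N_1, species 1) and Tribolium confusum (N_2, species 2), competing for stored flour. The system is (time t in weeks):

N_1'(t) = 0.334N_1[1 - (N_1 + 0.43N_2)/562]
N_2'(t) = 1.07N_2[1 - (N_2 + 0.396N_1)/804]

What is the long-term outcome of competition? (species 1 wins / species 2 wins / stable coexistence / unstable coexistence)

Compare the nullcline intercepts: K1/α12 = 562/0.43 = 1310 > K2 = 804; K2/α21 = 804/0.396 = 2030 > K1 = 562.
Since both inequalities hold, each species can invade when rare, so the interior equilibrium is stable.

stable coexistence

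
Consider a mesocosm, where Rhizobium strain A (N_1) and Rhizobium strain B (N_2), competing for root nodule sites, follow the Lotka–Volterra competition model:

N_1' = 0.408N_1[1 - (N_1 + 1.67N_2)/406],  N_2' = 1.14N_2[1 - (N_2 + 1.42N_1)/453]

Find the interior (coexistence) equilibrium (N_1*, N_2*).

N_1* ≈ 256, N_2* ≈ 90.1

Setting both brackets to zero gives the nullclines N_1 + 1.67N_2 = 406 and 1.42N_1 + N_2 = 453.
Substituting N_2 = 453 - 1.42N_1 into the first: N_1(1 - 1.67·1.42) = 406 - 1.67·453.
So N_1* = -351/-1.37 = 256, and then N_2* = 453 - 1.42·256 = 90.1.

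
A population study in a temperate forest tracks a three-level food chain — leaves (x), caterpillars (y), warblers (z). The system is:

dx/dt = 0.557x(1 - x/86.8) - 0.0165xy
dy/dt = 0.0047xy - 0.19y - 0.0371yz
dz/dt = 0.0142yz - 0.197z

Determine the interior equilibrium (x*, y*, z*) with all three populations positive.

x* ≈ 51.1, y* ≈ 13.9, z* ≈ 1.36

From dz/dt = 0: 0.0142y* = 0.197, so y* = 13.9.
From dx/dt = 0: 0.557(1 - x*/86.8) = 0.0165·13.9, giving x* = 86.8·(1 - 0.411) = 51.1.
From dy/dt = 0: 0.0047·51.1 - 0.19 = 0.0371z*, so z* = 0.0503/0.0371 = 1.36.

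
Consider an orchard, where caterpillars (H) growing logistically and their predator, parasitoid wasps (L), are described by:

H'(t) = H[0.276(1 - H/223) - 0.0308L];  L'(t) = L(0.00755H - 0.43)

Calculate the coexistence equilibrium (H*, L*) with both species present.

From dL/dt = 0 with L > 0: 0.00755H* = 0.43, so H* = 57.
Substitute into dH/dt = 0: 0.276(1 - 57/223) = 0.0308L*.
The bracket is 0.745, giving L* = 0.206/0.0308 = 6.67.

H* ≈ 57, L* ≈ 6.67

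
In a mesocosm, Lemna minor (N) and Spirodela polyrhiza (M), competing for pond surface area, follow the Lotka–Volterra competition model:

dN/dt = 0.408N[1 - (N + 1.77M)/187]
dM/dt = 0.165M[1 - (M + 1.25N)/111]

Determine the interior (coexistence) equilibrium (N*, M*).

N* ≈ 7.81, M* ≈ 101

Setting both brackets to zero gives the nullclines N + 1.77M = 187 and 1.25N + M = 111.
Substituting M = 111 - 1.25N into the first: N(1 - 1.77·1.25) = 187 - 1.77·111.
So N* = -9.47/-1.21 = 7.81, and then M* = 111 - 1.25·7.81 = 101.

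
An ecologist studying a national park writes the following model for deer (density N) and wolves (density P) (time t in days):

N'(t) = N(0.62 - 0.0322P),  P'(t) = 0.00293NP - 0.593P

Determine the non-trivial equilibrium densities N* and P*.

Set dP/dt = 0 with P > 0: 0.00293N - 0.593 = 0, so N* = 0.593/0.00293 = 202.
Set dN/dt = 0 with N > 0: 0.62 - 0.0322P = 0, so P* = 0.62/0.0322 = 19.3.

N* ≈ 202, P* ≈ 19.3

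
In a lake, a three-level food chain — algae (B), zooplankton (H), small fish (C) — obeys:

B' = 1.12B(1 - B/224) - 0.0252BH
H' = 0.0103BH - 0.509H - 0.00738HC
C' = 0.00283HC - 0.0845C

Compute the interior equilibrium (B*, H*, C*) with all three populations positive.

B* ≈ 73.5, H* ≈ 29.9, C* ≈ 33.6

From dC/dt = 0: 0.00283H* = 0.0845, so H* = 29.9.
From dB/dt = 0: 1.12(1 - B*/224) = 0.0252·29.9, giving B* = 224·(1 - 0.672) = 73.5.
From dH/dt = 0: 0.0103·73.5 - 0.509 = 0.00738C*, so C* = 0.248/0.00738 = 33.6.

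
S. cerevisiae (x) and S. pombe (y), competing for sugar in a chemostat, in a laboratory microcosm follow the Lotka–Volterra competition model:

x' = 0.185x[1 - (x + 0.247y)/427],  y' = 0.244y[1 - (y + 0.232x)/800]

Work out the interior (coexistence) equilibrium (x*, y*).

Setting both brackets to zero gives the nullclines x + 0.247y = 427 and 0.232x + y = 800.
Substituting y = 800 - 0.232x into the first: x(1 - 0.247·0.232) = 427 - 0.247·800.
So x* = 229/0.943 = 243, and then y* = 800 - 0.232·243 = 744.

x* ≈ 243, y* ≈ 744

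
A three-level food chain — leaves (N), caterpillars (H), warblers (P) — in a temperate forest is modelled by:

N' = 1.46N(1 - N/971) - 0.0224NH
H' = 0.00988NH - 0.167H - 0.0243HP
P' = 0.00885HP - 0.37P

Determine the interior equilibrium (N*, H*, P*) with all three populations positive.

N* ≈ 348, H* ≈ 41.8, P* ≈ 135

From dP/dt = 0: 0.00885H* = 0.37, so H* = 41.8.
From dN/dt = 0: 1.46(1 - N*/971) = 0.0224·41.8, giving N* = 971·(1 - 0.641) = 348.
From dH/dt = 0: 0.00988·348 - 0.167 = 0.0243P*, so P* = 3.27/0.0243 = 135.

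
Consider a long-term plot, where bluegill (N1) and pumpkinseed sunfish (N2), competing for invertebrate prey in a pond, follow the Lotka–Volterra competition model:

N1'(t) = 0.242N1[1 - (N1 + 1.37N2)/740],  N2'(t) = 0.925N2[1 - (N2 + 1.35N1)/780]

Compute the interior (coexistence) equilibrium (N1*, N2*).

Setting both brackets to zero gives the nullclines N1 + 1.37N2 = 740 and 1.35N1 + N2 = 780.
Substituting N2 = 780 - 1.35N1 into the first: N1(1 - 1.37·1.35) = 740 - 1.37·780.
So N1* = -329/-0.85 = 387, and then N2* = 780 - 1.35·387 = 258.

N1* ≈ 387, N2* ≈ 258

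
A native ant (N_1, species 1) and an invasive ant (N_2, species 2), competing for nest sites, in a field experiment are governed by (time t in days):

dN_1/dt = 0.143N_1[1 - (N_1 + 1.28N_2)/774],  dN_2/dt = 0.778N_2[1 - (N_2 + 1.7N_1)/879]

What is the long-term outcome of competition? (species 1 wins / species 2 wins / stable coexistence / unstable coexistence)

Compare the nullcline intercepts: K1/α12 = 774/1.28 = 605 < K2 = 879; K2/α21 = 879/1.7 = 517 < K1 = 774.
Since both are reversed, neither can invade when rare; the interior point is a saddle.

unstable coexistence (outcome depends on initial conditions)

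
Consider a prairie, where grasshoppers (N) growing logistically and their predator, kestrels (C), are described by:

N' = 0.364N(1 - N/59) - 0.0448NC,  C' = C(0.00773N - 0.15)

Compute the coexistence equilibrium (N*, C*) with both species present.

From dC/dt = 0 with C > 0: 0.00773N* = 0.15, so N* = 19.4.
Substitute into dN/dt = 0: 0.364(1 - 19.4/59) = 0.0448C*.
The bracket is 0.671, giving C* = 0.244/0.0448 = 5.45.

N* ≈ 19.4, C* ≈ 5.45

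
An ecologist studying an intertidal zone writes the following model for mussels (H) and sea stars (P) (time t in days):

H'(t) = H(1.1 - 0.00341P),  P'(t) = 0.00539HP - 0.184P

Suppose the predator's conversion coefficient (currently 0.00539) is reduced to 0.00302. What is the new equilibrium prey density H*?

At the interior fixed point, setting dP/dt = 0 with P > 0 fixes H* = (predator death rate)/(HP coefficient) — independent of the other coefficients.
With the change, H* = 0.184/0.00302 = 60.9; it rises from 34.1.

H* ≈ 60.9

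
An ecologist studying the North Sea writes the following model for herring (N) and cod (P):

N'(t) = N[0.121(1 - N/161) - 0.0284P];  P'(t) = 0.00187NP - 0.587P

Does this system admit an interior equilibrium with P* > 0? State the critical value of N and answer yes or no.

Threshold N = 314; K < 314, so no, the predator goes extinct.

The predator equation gives dP/dt > 0 only when N > 0.587/0.00187 = 314.
Without the predator, N → K = 161. Since 161 < 314, the predator cannot invade.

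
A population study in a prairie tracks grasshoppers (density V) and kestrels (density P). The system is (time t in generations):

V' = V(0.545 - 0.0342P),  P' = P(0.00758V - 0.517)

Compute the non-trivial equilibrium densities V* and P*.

Set dP/dt = 0 with P > 0: 0.00758V - 0.517 = 0, so V* = 0.517/0.00758 = 68.2.
Set dV/dt = 0 with V > 0: 0.545 - 0.0342P = 0, so P* = 0.545/0.0342 = 15.9.

V* ≈ 68.2, P* ≈ 15.9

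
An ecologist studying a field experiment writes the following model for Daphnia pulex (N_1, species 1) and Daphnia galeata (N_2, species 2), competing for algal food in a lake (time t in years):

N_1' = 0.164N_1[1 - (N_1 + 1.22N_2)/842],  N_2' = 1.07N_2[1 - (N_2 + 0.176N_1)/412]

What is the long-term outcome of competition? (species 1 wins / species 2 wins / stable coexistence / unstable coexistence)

stable coexistence

Compare the nullcline intercepts: K1/α12 = 842/1.22 = 690 > K2 = 412; K2/α21 = 412/0.176 = 2340 > K1 = 842.
Since both inequalities hold, each species can invade when rare, so the interior equilibrium is stable.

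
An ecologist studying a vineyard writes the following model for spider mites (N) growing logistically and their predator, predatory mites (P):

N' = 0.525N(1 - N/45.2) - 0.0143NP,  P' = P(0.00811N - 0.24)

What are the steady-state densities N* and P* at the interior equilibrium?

From dP/dt = 0 with P > 0: 0.00811N* = 0.24, so N* = 29.6.
Substitute into dN/dt = 0: 0.525(1 - 29.6/45.2) = 0.0143P*.
The bracket is 0.345, giving P* = 0.181/0.0143 = 12.7.

N* ≈ 29.6, P* ≈ 12.7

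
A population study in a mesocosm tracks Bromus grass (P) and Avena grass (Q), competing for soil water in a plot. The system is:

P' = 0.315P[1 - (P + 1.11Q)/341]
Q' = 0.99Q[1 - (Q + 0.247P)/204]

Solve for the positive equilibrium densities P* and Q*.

P* ≈ 158, Q* ≈ 165

Setting both brackets to zero gives the nullclines P + 1.11Q = 341 and 0.247P + Q = 204.
Substituting Q = 204 - 0.247P into the first: P(1 - 1.11·0.247) = 341 - 1.11·204.
So P* = 115/0.726 = 158, and then Q* = 204 - 0.247·158 = 165.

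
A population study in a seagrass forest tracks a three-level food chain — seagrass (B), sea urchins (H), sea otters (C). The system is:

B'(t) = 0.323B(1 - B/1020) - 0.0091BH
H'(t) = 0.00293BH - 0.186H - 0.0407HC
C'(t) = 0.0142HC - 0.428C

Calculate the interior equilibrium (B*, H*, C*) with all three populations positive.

B* ≈ 154, H* ≈ 30.1, C* ≈ 6.51

From dC/dt = 0: 0.0142H* = 0.428, so H* = 30.1.
From dB/dt = 0: 0.323(1 - B*/1020) = 0.0091·30.1, giving B* = 1020·(1 - 0.849) = 154.
From dH/dt = 0: 0.00293·154 - 0.186 = 0.0407C*, so C* = 0.265/0.0407 = 6.51.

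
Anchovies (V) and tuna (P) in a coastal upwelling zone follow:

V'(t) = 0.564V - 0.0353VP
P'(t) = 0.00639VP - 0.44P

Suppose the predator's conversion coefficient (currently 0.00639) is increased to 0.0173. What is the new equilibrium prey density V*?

At the interior fixed point, setting dP/dt = 0 with P > 0 fixes V* = (predator death rate)/(VP coefficient) — independent of the other coefficients.
With the change, V* = 0.44/0.0173 = 25.4; it falls from 68.9.

V* ≈ 25.4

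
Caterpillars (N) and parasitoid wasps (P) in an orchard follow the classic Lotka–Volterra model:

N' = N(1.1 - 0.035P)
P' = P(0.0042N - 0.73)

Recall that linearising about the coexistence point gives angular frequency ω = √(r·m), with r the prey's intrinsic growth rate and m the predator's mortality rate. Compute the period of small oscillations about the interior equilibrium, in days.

T ≈ 7.01 days

Here r = 1.1 and m = 0.73, so r·m = 0.803.
ω = √0.803 = 0.896 per day, hence T = 2π/ω ≈ 7.01 days.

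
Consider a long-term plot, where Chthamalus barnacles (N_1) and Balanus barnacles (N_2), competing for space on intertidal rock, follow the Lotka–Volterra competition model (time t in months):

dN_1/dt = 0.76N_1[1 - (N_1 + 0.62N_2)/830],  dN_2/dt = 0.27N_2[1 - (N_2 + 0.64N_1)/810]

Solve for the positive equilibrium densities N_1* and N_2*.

Setting both brackets to zero gives the nullclines N_1 + 0.62N_2 = 830 and 0.64N_1 + N_2 = 810.
Substituting N_2 = 810 - 0.64N_1 into the first: N_1(1 - 0.62·0.64) = 830 - 0.62·810.
So N_1* = 328/0.603 = 543, and then N_2* = 810 - 0.64·543 = 462.

N_1* ≈ 543, N_2* ≈ 462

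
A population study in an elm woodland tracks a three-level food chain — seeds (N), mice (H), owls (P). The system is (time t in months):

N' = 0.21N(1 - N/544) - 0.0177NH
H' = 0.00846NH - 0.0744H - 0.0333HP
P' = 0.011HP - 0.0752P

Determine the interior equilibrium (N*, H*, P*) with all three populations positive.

N* ≈ 231, H* ≈ 6.84, P* ≈ 56.3

From dP/dt = 0: 0.011H* = 0.0752, so H* = 6.84.
From dN/dt = 0: 0.21(1 - N*/544) = 0.0177·6.84, giving N* = 544·(1 - 0.576) = 231.
From dH/dt = 0: 0.00846·231 - 0.0744 = 0.0333P*, so P* = 1.88/0.0333 = 56.3.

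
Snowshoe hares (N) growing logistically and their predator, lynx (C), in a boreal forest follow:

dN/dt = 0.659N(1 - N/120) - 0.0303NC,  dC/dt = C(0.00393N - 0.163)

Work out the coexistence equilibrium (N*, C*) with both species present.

N* ≈ 41.5, C* ≈ 14.2

From dC/dt = 0 with C > 0: 0.00393N* = 0.163, so N* = 41.5.
Substitute into dN/dt = 0: 0.659(1 - 41.5/120) = 0.0303C*.
The bracket is 0.654, giving C* = 0.431/0.0303 = 14.2.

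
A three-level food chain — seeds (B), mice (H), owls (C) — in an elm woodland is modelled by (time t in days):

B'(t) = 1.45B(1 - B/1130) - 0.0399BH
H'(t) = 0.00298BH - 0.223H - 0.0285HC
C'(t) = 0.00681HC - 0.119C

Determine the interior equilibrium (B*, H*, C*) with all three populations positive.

From dC/dt = 0: 0.00681H* = 0.119, so H* = 17.5.
From dB/dt = 0: 1.45(1 - B*/1130) = 0.0399·17.5, giving B* = 1130·(1 - 0.481) = 587.
From dH/dt = 0: 0.00298·587 - 0.223 = 0.0285C*, so C* = 1.53/0.0285 = 53.5.

B* ≈ 587, H* ≈ 17.5, C* ≈ 53.5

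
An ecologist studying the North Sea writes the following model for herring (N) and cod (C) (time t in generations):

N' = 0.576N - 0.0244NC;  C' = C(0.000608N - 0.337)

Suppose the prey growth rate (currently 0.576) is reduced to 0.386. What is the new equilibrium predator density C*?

At the interior fixed point, setting dN/dt = 0 with N > 0 fixes C* = (prey growth rate)/(NC coefficient) — independent of the other coefficients.
With the change, C* = 0.386/0.0244 = 15.8; it falls from 23.6.

C* ≈ 15.8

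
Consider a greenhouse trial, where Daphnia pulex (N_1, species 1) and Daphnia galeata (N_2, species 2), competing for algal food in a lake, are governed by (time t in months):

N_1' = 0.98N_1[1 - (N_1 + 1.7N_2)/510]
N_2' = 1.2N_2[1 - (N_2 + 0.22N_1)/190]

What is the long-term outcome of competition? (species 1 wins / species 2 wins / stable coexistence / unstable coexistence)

Compare the nullcline intercepts: K1/α12 = 510/1.7 = 300 > K2 = 190; K2/α21 = 190/0.22 = 864 > K1 = 510.
Since both inequalities hold, each species can invade when rare, so the interior equilibrium is stable.

stable coexistence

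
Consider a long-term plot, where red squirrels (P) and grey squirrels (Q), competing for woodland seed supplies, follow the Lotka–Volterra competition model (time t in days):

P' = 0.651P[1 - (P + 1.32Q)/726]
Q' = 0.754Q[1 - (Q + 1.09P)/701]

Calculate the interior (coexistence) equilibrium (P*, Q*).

Setting both brackets to zero gives the nullclines P + 1.32Q = 726 and 1.09P + Q = 701.
Substituting Q = 701 - 1.09P into the first: P(1 - 1.32·1.09) = 726 - 1.32·701.
So P* = -199/-0.439 = 454, and then Q* = 701 - 1.09·454 = 206.

P* ≈ 454, Q* ≈ 206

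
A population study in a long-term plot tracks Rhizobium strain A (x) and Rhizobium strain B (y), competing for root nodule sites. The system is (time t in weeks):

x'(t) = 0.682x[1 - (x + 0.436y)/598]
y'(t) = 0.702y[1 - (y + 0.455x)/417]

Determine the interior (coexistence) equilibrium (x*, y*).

x* ≈ 519, y* ≈ 181

Setting both brackets to zero gives the nullclines x + 0.436y = 598 and 0.455x + y = 417.
Substituting y = 417 - 0.455x into the first: x(1 - 0.436·0.455) = 598 - 0.436·417.
So x* = 416/0.802 = 519, and then y* = 417 - 0.455·519 = 181.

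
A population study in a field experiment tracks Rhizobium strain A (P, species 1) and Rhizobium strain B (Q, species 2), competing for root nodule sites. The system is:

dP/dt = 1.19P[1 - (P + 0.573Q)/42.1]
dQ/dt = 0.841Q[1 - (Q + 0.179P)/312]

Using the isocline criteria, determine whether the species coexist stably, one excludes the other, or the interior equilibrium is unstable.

species 2 excludes species 1

Compare the nullcline intercepts: K1/α12 = 42.1/0.573 = 73.5 < K2 = 312; K2/α21 = 312/0.179 = 1740 > K1 = 42.1.
Since the inequalities point opposite ways, species 2 can invade but species 1 cannot.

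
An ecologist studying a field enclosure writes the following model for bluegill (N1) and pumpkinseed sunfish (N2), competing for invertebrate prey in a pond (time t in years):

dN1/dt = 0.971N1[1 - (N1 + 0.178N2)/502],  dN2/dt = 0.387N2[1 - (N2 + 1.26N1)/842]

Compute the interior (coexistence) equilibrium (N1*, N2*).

Setting both brackets to zero gives the nullclines N1 + 0.178N2 = 502 and 1.26N1 + N2 = 842.
Substituting N2 = 842 - 1.26N1 into the first: N1(1 - 0.178·1.26) = 502 - 0.178·842.
So N1* = 352/0.776 = 454, and then N2* = 842 - 1.26·454 = 270.

N1* ≈ 454, N2* ≈ 270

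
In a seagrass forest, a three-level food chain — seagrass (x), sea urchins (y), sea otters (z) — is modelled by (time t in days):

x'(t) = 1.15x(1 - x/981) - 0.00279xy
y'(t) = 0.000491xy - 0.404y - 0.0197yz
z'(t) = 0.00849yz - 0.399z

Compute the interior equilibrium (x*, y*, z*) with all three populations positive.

x* ≈ 869, y* ≈ 47, z* ≈ 1.15

From dz/dt = 0: 0.00849y* = 0.399, so y* = 47.
From dx/dt = 0: 1.15(1 - x*/981) = 0.00279·47, giving x* = 981·(1 - 0.114) = 869.
From dy/dt = 0: 0.000491·869 - 0.404 = 0.0197z*, so z* = 0.0228/0.0197 = 1.15.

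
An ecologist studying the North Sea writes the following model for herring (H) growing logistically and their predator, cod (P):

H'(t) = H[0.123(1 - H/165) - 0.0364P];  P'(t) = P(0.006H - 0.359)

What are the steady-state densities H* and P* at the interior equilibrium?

From dP/dt = 0 with P > 0: 0.006H* = 0.359, so H* = 59.8.
Substitute into dH/dt = 0: 0.123(1 - 59.8/165) = 0.0364P*.
The bracket is 0.637, giving P* = 0.0784/0.0364 = 2.15.

H* ≈ 59.8, P* ≈ 2.15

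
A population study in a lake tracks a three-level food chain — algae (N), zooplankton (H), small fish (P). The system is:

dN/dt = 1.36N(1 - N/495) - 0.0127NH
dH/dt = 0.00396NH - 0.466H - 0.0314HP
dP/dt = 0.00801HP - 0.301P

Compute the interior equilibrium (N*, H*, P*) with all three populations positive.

From dP/dt = 0: 0.00801H* = 0.301, so H* = 37.6.
From dN/dt = 0: 1.36(1 - N*/495) = 0.0127·37.6, giving N* = 495·(1 - 0.351) = 321.
From dH/dt = 0: 0.00396·321 - 0.466 = 0.0314P*, so P* = 0.806/0.0314 = 25.7.

N* ≈ 321, H* ≈ 37.6, P* ≈ 25.7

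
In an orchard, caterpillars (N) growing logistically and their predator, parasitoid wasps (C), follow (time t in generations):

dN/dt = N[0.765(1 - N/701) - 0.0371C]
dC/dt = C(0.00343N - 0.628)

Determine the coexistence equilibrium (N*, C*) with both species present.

N* ≈ 183, C* ≈ 15.2

From dC/dt = 0 with C > 0: 0.00343N* = 0.628, so N* = 183.
Substitute into dN/dt = 0: 0.765(1 - 183/701) = 0.0371C*.
The bracket is 0.739, giving C* = 0.565/0.0371 = 15.2.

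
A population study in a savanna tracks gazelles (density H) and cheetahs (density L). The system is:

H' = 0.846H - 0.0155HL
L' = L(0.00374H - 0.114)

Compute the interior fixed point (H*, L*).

Set dL/dt = 0 with L > 0: 0.00374H - 0.114 = 0, so H* = 0.114/0.00374 = 30.5.
Set dH/dt = 0 with H > 0: 0.846 - 0.0155L = 0, so L* = 0.846/0.0155 = 54.6.

H* ≈ 30.5, L* ≈ 54.6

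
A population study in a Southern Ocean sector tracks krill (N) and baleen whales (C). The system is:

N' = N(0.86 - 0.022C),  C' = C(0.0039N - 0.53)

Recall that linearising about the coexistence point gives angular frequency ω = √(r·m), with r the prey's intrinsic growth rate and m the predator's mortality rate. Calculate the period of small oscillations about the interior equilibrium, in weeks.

Here r = 0.86 and m = 0.53, so r·m = 0.456.
ω = √0.456 = 0.675 per week, hence T = 2π/ω ≈ 9.31 weeks.

T ≈ 9.31 weeks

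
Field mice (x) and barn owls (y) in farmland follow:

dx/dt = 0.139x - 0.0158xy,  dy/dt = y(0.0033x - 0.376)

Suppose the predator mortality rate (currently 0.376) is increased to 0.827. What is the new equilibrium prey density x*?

At the interior fixed point, setting dy/dt = 0 with y > 0 fixes x* = (predator death rate)/(xy coefficient) — independent of the other coefficients.
With the change, x* = 0.827/0.0033 = 251; it rises from 114.

x* ≈ 251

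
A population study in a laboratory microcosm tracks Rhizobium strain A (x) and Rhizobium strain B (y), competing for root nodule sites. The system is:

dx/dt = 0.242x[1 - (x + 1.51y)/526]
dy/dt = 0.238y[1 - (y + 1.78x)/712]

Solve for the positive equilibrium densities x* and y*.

Setting both brackets to zero gives the nullclines x + 1.51y = 526 and 1.78x + y = 712.
Substituting y = 712 - 1.78x into the first: x(1 - 1.51·1.78) = 526 - 1.51·712.
So x* = -549/-1.69 = 325, and then y* = 712 - 1.78·325 = 133.

x* ≈ 325, y* ≈ 133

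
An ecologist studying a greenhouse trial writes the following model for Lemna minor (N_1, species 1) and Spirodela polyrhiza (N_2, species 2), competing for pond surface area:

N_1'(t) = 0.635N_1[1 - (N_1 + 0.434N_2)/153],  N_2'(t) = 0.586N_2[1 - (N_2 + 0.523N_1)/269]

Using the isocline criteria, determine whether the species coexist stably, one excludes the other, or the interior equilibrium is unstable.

stable coexistence

Compare the nullcline intercepts: K1/α12 = 153/0.434 = 353 > K2 = 269; K2/α21 = 269/0.523 = 514 > K1 = 153.
Since both inequalities hold, each species can invade when rare, so the interior equilibrium is stable.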